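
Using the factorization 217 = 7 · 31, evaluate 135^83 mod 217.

74

Mod 7: 135 ≡ 2; by Fermat, exponent reduces to 83 mod 6 = 5; 2^5 ≡ 4 (mod 7).
Mod 31: 135 ≡ 11; by Fermat, exponent reduces to 83 mod 30 = 23; 11^23 ≡ 12 (mod 31).
Combine by CRT: x ≡ 4 (mod 7), x ≡ 12 (mod 31) ⇒ x ≡ 74 (mod 217).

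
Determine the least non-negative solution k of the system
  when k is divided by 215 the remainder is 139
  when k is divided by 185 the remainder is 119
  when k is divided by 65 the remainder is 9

100759

gcd(215, 185) = 5 and 5 | (119 − 139), so the pair is consistent; merging gives k ≡ 5299 (mod 7955), where 7955 = lcm(215, 185).
gcd(7955, 65) = 5 and 5 | (9 − 5299), so the pair is consistent; merging gives k ≡ 100759 (mod 103415), where 103415 = lcm(7955, 65).
The solution is unique modulo lcm(215, 185, 65) = 103415.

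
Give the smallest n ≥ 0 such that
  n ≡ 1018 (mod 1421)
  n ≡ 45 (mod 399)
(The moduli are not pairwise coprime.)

2439

gcd(1421, 399) = 7 and 7 | (45 − 1018), so the pair is consistent; merging gives n ≡ 2439 (mod 80997), where 80997 = lcm(1421, 399).
The solution is unique modulo lcm(1421, 399) = 80997.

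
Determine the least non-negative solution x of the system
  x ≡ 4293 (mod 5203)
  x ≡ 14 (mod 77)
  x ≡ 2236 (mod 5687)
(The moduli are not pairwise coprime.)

1310246

gcd(5203, 77) = 11 and 11 | (14 − 4293), so the pair is consistent; merging gives x ≡ 35511 (mod 36421), where 36421 = lcm(5203, 77).
gcd(36421, 5687) = 121 and 121 | (2236 − 35511), so the pair is consistent; merging gives x ≡ 1310246 (mod 1711787), where 1711787 = lcm(36421, 5687).
The solution is unique modulo lcm(5203, 77, 5687) = 1711787.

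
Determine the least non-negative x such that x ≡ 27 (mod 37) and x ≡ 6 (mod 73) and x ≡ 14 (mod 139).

The moduli are pairwise coprime; N = 37·73·139 = 375439.
N/37 = 10147; 10147 ≡ 9 (mod 37); 9·33 ≡ 1, so inverse 33.
N/73 = 5143; 5143 ≡ 33 (mod 73); 33·31 ≡ 1, so inverse 31.
N/139 = 2701; 2701 ≡ 60 (mod 139); 60·95 ≡ 1, so inverse 95.
x ≡ 27·10147·33 + 6·5143·31 + 14·2701·95 = 13589905.
13589905 mod 375439 = 74101.

74101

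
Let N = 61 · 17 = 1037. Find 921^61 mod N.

250

Mod 61: 921 ≡ 6; by Fermat, exponent reduces to 61 mod 60 = 1; 6^1 ≡ 6 (mod 61).
Mod 17: 921 ≡ 3; by Fermat, exponent reduces to 61 mod 16 = 13; 3^13 ≡ 12 (mod 17).
Combine by CRT: x ≡ 6 (mod 61), x ≡ 12 (mod 17) ⇒ x ≡ 250 (mod 1037).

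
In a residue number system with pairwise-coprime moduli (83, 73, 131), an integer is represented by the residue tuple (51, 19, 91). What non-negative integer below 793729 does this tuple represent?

262746

The moduli are pairwise coprime; N = 83·73·131 = 793729.
N/83 = 9563; 9563 ≡ 18 (mod 83); 18·60 ≡ 1, so inverse 60.
N/73 = 10873; 10873 ≡ 69 (mod 73); 69·18 ≡ 1, so inverse 18.
N/131 = 6059; 6059 ≡ 33 (mod 131); 33·4 ≡ 1, so inverse 4.
x ≡ 51·9563·60 + 19·10873·18 + 91·6059·4 = 35186822.
35186822 mod 793729 = 262746.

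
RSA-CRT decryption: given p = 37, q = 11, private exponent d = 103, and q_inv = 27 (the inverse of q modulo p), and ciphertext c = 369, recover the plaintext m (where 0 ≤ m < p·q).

73

d_p = d mod (p−1) = 103 mod 36 = 31; d_q = d mod (q−1) = 3.
m₁ = c^(d_p) mod p: c ≡ 36 (mod 37), and 36^31 mod 37 = 36.
m₂ = c^(d_q) mod q: c ≡ 6 (mod 11), and 6^3 mod 11 = 7.
h = q_inv·(m₁ − m₂) mod p = 27·(36 − 7) mod 37 = 6.
m = m₂ + h·q = 7 + 6·11 = 73.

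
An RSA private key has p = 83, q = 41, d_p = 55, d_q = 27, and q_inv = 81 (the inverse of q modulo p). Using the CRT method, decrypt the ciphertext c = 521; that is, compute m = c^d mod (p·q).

m₁ = c^(d_p) mod p: c ≡ 23 (mod 83), and 23^55 mod 83 = 37.
m₂ = c^(d_q) mod q: c ≡ 29 (mod 41), and 29^27 mod 41 = 22.
h = q_inv·(m₁ − m₂) mod p = 81·(37 − 22) mod 83 = 53.
m = m₂ + h·q = 22 + 53·41 = 2195.

2195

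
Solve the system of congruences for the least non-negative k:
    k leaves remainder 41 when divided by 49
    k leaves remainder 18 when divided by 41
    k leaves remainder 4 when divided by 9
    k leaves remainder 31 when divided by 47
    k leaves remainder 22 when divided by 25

From k ≡ 41 (mod 49) write k = 41 + 49t. Substituting into k ≡ 18 (mod 41) gives 49t ≡ 18 (mod 41), and since 8⁻¹ ≡ 36 (mod 41), t ≡ 33. Hence k ≡ 41 + 49·33 = 1658 (mod 2009).
From k ≡ 1658 (mod 2009) write k = 1658 + 2009t. Substituting into k ≡ 4 (mod 9) gives 2009t ≡ 2 (mod 9), and since 2⁻¹ ≡ 5 (mod 9), t ≡ 1. Hence k ≡ 1658 + 2009·1 = 3667 (mod 18081).
From k ≡ 3667 (mod 18081) write k = 3667 + 18081t. Substituting into k ≡ 31 (mod 47) gives 18081t ≡ 30 (mod 47), and since 33⁻¹ ≡ 10 (mod 47), t ≡ 18. Hence k ≡ 3667 + 18081·18 = 329125 (mod 849807).
From k ≡ 329125 (mod 849807) write k = 329125 + 849807t. Substituting into k ≡ 22 (mod 25) gives 849807t ≡ 22 (mod 25), and since 7⁻¹ ≡ 18 (mod 25), t ≡ 21. Hence k ≡ 329125 + 849807·21 = 18175072 (mod 21245175).

18175072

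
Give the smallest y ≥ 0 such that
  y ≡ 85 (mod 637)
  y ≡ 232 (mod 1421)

17284

gcd(637, 1421) = 49 and 49 | (232 − 85), so the pair is consistent; merging gives y ≡ 17284 (mod 18473), where 18473 = lcm(637, 1421).
The solution is unique modulo lcm(637, 1421) = 18473.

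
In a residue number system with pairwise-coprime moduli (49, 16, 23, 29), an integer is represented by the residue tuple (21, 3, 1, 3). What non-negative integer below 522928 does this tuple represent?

The moduli are pairwise coprime; N = 49·16·23·29 = 522928.
N/49 = 10672; 10672 ≡ 39 (mod 49); 39·44 ≡ 1, so inverse 44.
N/16 = 32683; 32683 ≡ 11 (mod 16); 11·3 ≡ 1, so inverse 3.
N/23 = 22736; 22736 ≡ 12 (mod 23); 12·2 ≡ 1, so inverse 2.
N/29 = 18032; 18032 ≡ 23 (mod 29); 23·24 ≡ 1, so inverse 24.
x ≡ 21·10672·44 + 3·32683·3 + 1·22736·2 + 3·18032·24 = 11498851.
11498851 mod 522928 = 517363.

517363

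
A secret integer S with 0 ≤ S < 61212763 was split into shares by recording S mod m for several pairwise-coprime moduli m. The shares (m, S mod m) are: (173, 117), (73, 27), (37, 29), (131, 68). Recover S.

From S ≡ 117 (mod 173) write S = 117 + 173t. Substituting into S ≡ 27 (mod 73) gives 173t ≡ 56 (mod 73), and since 27⁻¹ ≡ 46 (mod 73), t ≡ 21. Hence S ≡ 117 + 173·21 = 3750 (mod 12629).
From S ≡ 3750 (mod 12629) write S = 3750 + 12629t. Substituting into S ≡ 29 (mod 37) gives 12629t ≡ 16 (mod 37), and since 12⁻¹ ≡ 34 (mod 37), t ≡ 26. Hence S ≡ 3750 + 12629·26 = 332104 (mod 467273).
From S ≡ 332104 (mod 467273) write S = 332104 + 467273t. Substituting into S ≡ 68 (mod 131) gives 467273t ≡ 49 (mod 131), and since 127⁻¹ ≡ 98 (mod 131), t ≡ 86. Hence S ≡ 332104 + 467273·86 = 40517582 (mod 61212763).

40517582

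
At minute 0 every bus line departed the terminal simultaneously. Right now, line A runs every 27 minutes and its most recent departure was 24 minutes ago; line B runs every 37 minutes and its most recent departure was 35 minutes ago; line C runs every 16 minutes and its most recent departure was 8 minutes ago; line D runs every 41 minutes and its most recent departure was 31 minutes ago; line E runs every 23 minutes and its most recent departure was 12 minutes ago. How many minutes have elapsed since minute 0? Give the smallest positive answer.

The moduli are pairwise coprime; N = 27·37·16·41·23 = 15072912.
N/27 = 558256; 558256 ≡ 4 (mod 27); 4·7 ≡ 1, so inverse 7.
N/37 = 407376; 407376 ≡ 6 (mod 37); 6·31 ≡ 1, so inverse 31.
N/16 = 942057; 942057 ≡ 9 (mod 16); 9·9 ≡ 1, so inverse 9.
N/41 = 367632; 367632 ≡ 26 (mod 41); 26·30 ≡ 1, so inverse 30.
N/23 = 655344; 655344 ≡ 5 (mod 23); 5·14 ≡ 1, so inverse 14.
t ≡ 24·558256·7 + 35·407376·31 + 8·942057·9 + 31·367632·30 + 12·655344·14 = 1055613624.
1055613624 mod 15072912 = 509784.

509784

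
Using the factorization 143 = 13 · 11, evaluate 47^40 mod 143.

1

Mod 13: 47 ≡ 8; by Fermat, exponent reduces to 40 mod 12 = 4; 8^4 ≡ 1 (mod 13).
Mod 11: 47 ≡ 3; since 10 | 40, by Fermat 3^40 ≡ 1 (mod 11).
Combine by CRT: x ≡ 1 (mod 13), x ≡ 1 (mod 11) ⇒ x ≡ 1 (mod 143).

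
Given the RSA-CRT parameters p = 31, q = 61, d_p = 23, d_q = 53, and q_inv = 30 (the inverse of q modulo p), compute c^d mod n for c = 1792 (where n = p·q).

m₁ = c^(d_p) mod p: c ≡ 25 (mod 31), and 25^23 mod 31 = 5.
m₂ = c^(d_q) mod q: c ≡ 23 (mod 61), and 23^53 mod 61 = 33.
h = q_inv·(m₁ − m₂) mod p = 30·(5 − 33) mod 31 = 28.
m = m₂ + h·q = 33 + 28·61 = 1741.

1741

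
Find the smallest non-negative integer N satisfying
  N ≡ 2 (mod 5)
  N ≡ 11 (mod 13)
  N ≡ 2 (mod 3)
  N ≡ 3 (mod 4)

From N ≡ 2 (mod 5) write N = 2 + 5t. Substituting into N ≡ 11 (mod 13) gives 5t ≡ 9 (mod 13), and since 5⁻¹ ≡ 8 (mod 13), t ≡ 7. Hence N ≡ 2 + 5·7 = 37 (mod 65).
From N ≡ 37 (mod 65) write N = 37 + 65t. Substituting into N ≡ 2 (mod 3) gives 65t ≡ 1 (mod 3), and since 2⁻¹ ≡ 2 (mod 3), t ≡ 2. Hence N ≡ 37 + 65·2 = 167 (mod 195).
From N ≡ 167 (mod 195) write N = 167 + 195t. Substituting into N ≡ 3 (mod 4) gives 195t ≡ 0 (mod 4), and since 3⁻¹ ≡ 3 (mod 4), t ≡ 0. Hence N ≡ 167 + 195·0 = 167 (mod 780).

167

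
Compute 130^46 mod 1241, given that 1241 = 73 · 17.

162

Mod 73: 130 ≡ 57; 57^46 ≡ 16 (mod 73).
Mod 17: 130 ≡ 11; by Fermat, exponent reduces to 46 mod 16 = 14; 11^14 ≡ 9 (mod 17).
Combine by CRT: x ≡ 16 (mod 73), x ≡ 9 (mod 17) ⇒ x ≡ 162 (mod 1241).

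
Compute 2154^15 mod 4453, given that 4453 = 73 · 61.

3293

Mod 73: 2154 ≡ 37; 37^15 ≡ 8 (mod 73).
Mod 61: 2154 ≡ 19; 19^15 ≡ 60 (mod 61).
Combine by CRT: x ≡ 8 (mod 73), x ≡ 60 (mod 61) ⇒ x ≡ 3293 (mod 4453).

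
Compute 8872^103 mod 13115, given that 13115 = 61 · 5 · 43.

Mod 61: 8872 ≡ 27; by Fermat, exponent reduces to 103 mod 60 = 43; 27^43 ≡ 41 (mod 61).
Mod 5: 8872 ≡ 2; by Fermat, exponent reduces to 103 mod 4 = 3; 2^3 ≡ 3 (mod 5).
Mod 43: 8872 ≡ 14; by Fermat, exponent reduces to 103 mod 42 = 19; 14^19 ≡ 9 (mod 43).
Combine by CRT: x ≡ 41 (mod 61), x ≡ 3 (mod 5), x ≡ 9 (mod 43) ⇒ x ≡ 8093 (mod 13115).

8093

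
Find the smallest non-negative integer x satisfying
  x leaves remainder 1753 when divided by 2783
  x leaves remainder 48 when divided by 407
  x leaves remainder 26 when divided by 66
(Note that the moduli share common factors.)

399722

gcd(2783, 407) = 11 and 11 | (48 − 1753), so the pair is consistent; merging gives x ≡ 90809 (mod 102971), where 102971 = lcm(2783, 407).
gcd(102971, 66) = 11 and 11 | (26 − 90809), so the pair is consistent; merging gives x ≡ 399722 (mod 617826), where 617826 = lcm(102971, 66).
The solution is unique modulo lcm(2783, 407, 66) = 617826.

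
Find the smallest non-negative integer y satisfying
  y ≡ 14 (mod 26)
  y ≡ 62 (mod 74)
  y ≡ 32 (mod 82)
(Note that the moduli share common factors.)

37506

gcd(26, 74) = 2 and 2 | (62 − 14), so the pair is consistent; merging gives y ≡ 950 (mod 962), where 962 = lcm(26, 74).
gcd(962, 82) = 2 and 2 | (32 − 950), so the pair is consistent; merging gives y ≡ 37506 (mod 39442), where 39442 = lcm(962, 82).
The solution is unique modulo lcm(26, 74, 82) = 39442.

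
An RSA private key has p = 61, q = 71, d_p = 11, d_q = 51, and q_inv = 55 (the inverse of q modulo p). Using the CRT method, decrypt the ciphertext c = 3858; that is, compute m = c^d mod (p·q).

2330

m₁ = c^(d_p) mod p: c ≡ 15 (mod 61), and 15^11 mod 61 = 12.
m₂ = c^(d_q) mod q: c ≡ 24 (mod 71), and 24^51 mod 71 = 58.
h = q_inv·(m₁ − m₂) mod p = 55·(12 − 58) mod 61 = 32.
m = m₂ + h·q = 58 + 32·71 = 2330.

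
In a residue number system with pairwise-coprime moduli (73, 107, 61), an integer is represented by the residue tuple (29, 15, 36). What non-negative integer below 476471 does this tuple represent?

The moduli are pairwise coprime; N = 73·107·61 = 476471.
N/73 = 6527; 6527 ≡ 30 (mod 73); 30·56 ≡ 1, so inverse 56.
N/107 = 4453; 4453 ≡ 66 (mod 107); 66·60 ≡ 1, so inverse 60.
N/61 = 7811; 7811 ≡ 3 (mod 61); 3·41 ≡ 1, so inverse 41.
x ≡ 29·6527·56 + 15·4453·60 + 36·7811·41 = 26136584.
26136584 mod 476471 = 407150.

407150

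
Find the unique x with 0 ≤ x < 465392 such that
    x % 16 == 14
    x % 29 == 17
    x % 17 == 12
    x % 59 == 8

378670

Combine the congruences pairwise.
From x ≡ 14 (mod 16) write x = 14 + 16t. Substituting into x ≡ 17 (mod 29) gives 16t ≡ 3 (mod 29), and since 16⁻¹ ≡ 20 (mod 29), t ≡ 2. Hence x ≡ 14 + 16·2 = 46 (mod 464).
From x ≡ 46 (mod 464) write x = 46 + 464t. Substituting into x ≡ 12 (mod 17) gives 464t ≡ 0 (mod 17), and since 5⁻¹ ≡ 7 (mod 17), t ≡ 0. Hence x ≡ 46 + 464·0 = 46 (mod 7888).
From x ≡ 46 (mod 7888) write x = 46 + 7888t. Substituting into x ≡ 8 (mod 59) gives 7888t ≡ 21 (mod 59), and since 41⁻¹ ≡ 36 (mod 59), t ≡ 48. Hence x ≡ 46 + 7888·48 = 378670 (mod 465392).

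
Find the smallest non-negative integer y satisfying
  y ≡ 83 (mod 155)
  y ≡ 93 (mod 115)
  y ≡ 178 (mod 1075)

93703

gcd(155, 115) = 5 and 5 | (93 − 83), so the pair is consistent; merging gives y ≡ 1013 (mod 3565), where 3565 = lcm(155, 115).
gcd(3565, 1075) = 5 and 5 | (178 − 1013), so the pair is consistent; merging gives y ≡ 93703 (mod 766475), where 766475 = lcm(3565, 1075).
The solution is unique modulo lcm(155, 115, 1075) = 766475.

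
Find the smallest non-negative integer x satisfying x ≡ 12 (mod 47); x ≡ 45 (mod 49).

388

From x ≡ 12 (mod 47) write x = 12 + 47t. Substituting into x ≡ 45 (mod 49) gives 47t ≡ 33 (mod 49), and since 47⁻¹ ≡ 24 (mod 49), t ≡ 8. Hence x ≡ 12 + 47·8 = 388 (mod 2303).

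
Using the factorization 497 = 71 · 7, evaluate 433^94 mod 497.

442

Mod 71: 433 ≡ 7; by Fermat, exponent reduces to 94 mod 70 = 24; 7^24 ≡ 16 (mod 71).
Mod 7: 433 ≡ 6; by Fermat, exponent reduces to 94 mod 6 = 4; 6^4 ≡ 1 (mod 7).
Combine by CRT: x ≡ 16 (mod 71), x ≡ 1 (mod 7) ⇒ x ≡ 442 (mod 497).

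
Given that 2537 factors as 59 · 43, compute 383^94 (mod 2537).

Mod 59: 383 ≡ 29; by Fermat, exponent reduces to 94 mod 58 = 36; 29^36 ≡ 53 (mod 59).
Mod 43: 383 ≡ 39; by Fermat, exponent reduces to 94 mod 42 = 10; 39^10 ≡ 21 (mod 43).
Combine by CRT: x ≡ 53 (mod 59), x ≡ 21 (mod 43) ⇒ x ≡ 2472 (mod 2537).

2472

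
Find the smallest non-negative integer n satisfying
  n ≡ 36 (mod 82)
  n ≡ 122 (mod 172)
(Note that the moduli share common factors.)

3562

Combine the congruences pairwise.
gcd(82, 172) = 2 and 2 | (122 − 36), so the pair is consistent; merging gives n ≡ 3562 (mod 7052), where 7052 = lcm(82, 172).
The solution is unique modulo lcm(82, 172) = 7052.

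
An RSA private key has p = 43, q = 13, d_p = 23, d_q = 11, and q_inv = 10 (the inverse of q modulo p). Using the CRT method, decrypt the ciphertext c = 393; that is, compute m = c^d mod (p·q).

m₁ = c^(d_p) mod p: c ≡ 6 (mod 43), and 6^23 mod 43 = 36.
m₂ = c^(d_q) mod q: c ≡ 3 (mod 13), and 3^11 mod 13 = 9.
h = q_inv·(m₁ − m₂) mod p = 10·(36 − 9) mod 43 = 12.
m = m₂ + h·q = 9 + 12·13 = 165.

165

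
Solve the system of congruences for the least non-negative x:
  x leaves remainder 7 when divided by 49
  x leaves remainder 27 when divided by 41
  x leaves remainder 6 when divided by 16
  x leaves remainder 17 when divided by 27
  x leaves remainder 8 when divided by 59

The moduli are pairwise coprime; N = 49·41·16·27·59 = 51205392.
N/49 = 1045008; 1045008 ≡ 34 (mod 49); 34·13 ≡ 1, so inverse 13.
N/41 = 1248912; 1248912 ≡ 11 (mod 41); 11·15 ≡ 1, so inverse 15.
N/16 = 3200337; 3200337 ≡ 1 (mod 16), inverse 1.
N/27 = 1896496; 1896496 ≡ 16 (mod 27); 16·22 ≡ 1, so inverse 22.
N/59 = 867888; 867888 ≡ 57 (mod 59); 57·29 ≡ 1, so inverse 29.
x ≡ 7·1045008·13 + 27·1248912·15 + 6·3200337·1 + 17·1896496·22 + 8·867888·29 = 1530746630.
1530746630 mod 51205392 = 45790262.

45790262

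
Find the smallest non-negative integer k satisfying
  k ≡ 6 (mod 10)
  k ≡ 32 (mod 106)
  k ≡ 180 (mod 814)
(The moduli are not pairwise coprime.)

125536

Combine the congruences pairwise.
gcd(10, 106) = 2 and 2 | (32 − 6), so the pair is consistent; merging gives k ≡ 456 (mod 530), where 530 = lcm(10, 106).
gcd(530, 814) = 2 and 2 | (180 − 456), so the pair is consistent; merging gives k ≡ 125536 (mod 215710), where 215710 = lcm(530, 814).
The solution is unique modulo lcm(10, 106, 814) = 215710.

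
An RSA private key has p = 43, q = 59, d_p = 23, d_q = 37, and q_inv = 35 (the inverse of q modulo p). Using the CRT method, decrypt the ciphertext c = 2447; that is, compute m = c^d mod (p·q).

1747

m₁ = c^(d_p) mod p: c ≡ 39 (mod 43), and 39^23 mod 43 = 27.
m₂ = c^(d_q) mod q: c ≡ 28 (mod 59), and 28^37 mod 59 = 36.
h = q_inv·(m₁ − m₂) mod p = 35·(27 − 36) mod 43 = 29.
m = m₂ + h·q = 36 + 29·59 = 1747.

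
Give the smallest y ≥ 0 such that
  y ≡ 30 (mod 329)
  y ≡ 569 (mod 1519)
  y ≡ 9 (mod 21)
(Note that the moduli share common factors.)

gcd(329, 1519) = 7 and 7 | (569 − 30), so the pair is consistent; merging gives y ≡ 50696 (mod 71393), where 71393 = lcm(329, 1519).
gcd(71393, 21) = 7 and 7 | (9 − 50696), so the pair is consistent; merging gives y ≡ 193482 (mod 214179), where 214179 = lcm(71393, 21).
The solution is unique modulo lcm(329, 1519, 21) = 214179.

193482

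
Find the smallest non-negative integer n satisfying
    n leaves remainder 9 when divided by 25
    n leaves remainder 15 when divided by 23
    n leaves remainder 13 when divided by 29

Combine the congruences pairwise.
From n ≡ 9 (mod 25) write n = 9 + 25t. Substituting into n ≡ 15 (mod 23) gives 25t ≡ 6 (mod 23), and since 2⁻¹ ≡ 12 (mod 23), t ≡ 3. Hence n ≡ 9 + 25·3 = 84 (mod 575).
From n ≡ 84 (mod 575) write n = 84 + 575t. Substituting into n ≡ 13 (mod 29) gives 575t ≡ 16 (mod 29), and since 24⁻¹ ≡ 23 (mod 29), t ≡ 20. Hence n ≡ 84 + 575·20 = 11584 (mod 16675).

11584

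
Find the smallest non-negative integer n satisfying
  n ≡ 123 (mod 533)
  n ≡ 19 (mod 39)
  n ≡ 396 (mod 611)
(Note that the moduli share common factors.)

10783

gcd(533, 39) = 13 and 13 | (19 − 123), so the pair is consistent; merging gives n ≡ 1189 (mod 1599), where 1599 = lcm(533, 39).
gcd(1599, 611) = 13 and 13 | (396 − 1189), so the pair is consistent; merging gives n ≡ 10783 (mod 75153), where 75153 = lcm(1599, 611).
The solution is unique modulo lcm(533, 39, 611) = 75153.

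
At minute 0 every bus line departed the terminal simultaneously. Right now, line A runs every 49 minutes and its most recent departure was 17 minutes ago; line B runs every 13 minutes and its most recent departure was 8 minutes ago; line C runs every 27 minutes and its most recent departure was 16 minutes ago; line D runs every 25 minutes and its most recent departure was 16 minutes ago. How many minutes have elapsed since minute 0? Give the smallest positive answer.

Combine the congruences pairwise.
From t ≡ 17 (mod 49) write t = 17 + 49s. Substituting into t ≡ 8 (mod 13) gives 49s ≡ 4 (mod 13), and since 10⁻¹ ≡ 4 (mod 13), s ≡ 3. Hence t ≡ 17 + 49·3 = 164 (mod 637).
From t ≡ 164 (mod 637) write t = 164 + 637s. Substituting into t ≡ 16 (mod 27) gives 637s ≡ 14 (mod 27), and since 16⁻¹ ≡ 22 (mod 27), s ≡ 11. Hence t ≡ 164 + 637·11 = 7171 (mod 17199).
From t ≡ 7171 (mod 17199) write t = 7171 + 17199s. Substituting into t ≡ 16 (mod 25) gives 17199s ≡ 20 (mod 25), and since 24⁻¹ ≡ 24 (mod 25), s ≡ 5. Hence t ≡ 7171 + 17199·5 = 93166 (mod 429975).

93166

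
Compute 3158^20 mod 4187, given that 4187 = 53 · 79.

4117

Mod 53: 3158 ≡ 31; 31^20 ≡ 36 (mod 53).
Mod 79: 3158 ≡ 77; 77^20 ≡ 9 (mod 79).
Combine by CRT: x ≡ 36 (mod 53), x ≡ 9 (mod 79) ⇒ x ≡ 4117 (mod 4187).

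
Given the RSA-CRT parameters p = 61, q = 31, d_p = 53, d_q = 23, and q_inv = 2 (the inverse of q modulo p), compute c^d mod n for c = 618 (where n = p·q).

891

m₁ = c^(d_p) mod p: c ≡ 8 (mod 61), and 8^53 mod 61 = 37.
m₂ = c^(d_q) mod q: c ≡ 29 (mod 31), and 29^23 mod 31 = 23.
h = q_inv·(m₁ − m₂) mod p = 2·(37 − 23) mod 61 = 28.
m = m₂ + h·q = 23 + 28·31 = 891.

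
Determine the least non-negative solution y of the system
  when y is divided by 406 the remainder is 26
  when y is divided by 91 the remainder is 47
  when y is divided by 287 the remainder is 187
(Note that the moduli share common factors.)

187598

gcd(406, 91) = 7 and 7 | (47 − 26), so the pair is consistent; merging gives y ≡ 2868 (mod 5278), where 5278 = lcm(406, 91).
gcd(5278, 287) = 7 and 7 | (187 − 2868), so the pair is consistent; merging gives y ≡ 187598 (mod 216398), where 216398 = lcm(5278, 287).
The solution is unique modulo lcm(406, 91, 287) = 216398.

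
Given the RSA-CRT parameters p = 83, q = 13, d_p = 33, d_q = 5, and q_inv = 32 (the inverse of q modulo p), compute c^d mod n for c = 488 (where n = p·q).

765

m₁ = c^(d_p) mod p: c ≡ 73 (mod 83), and 73^33 mod 83 = 18.
m₂ = c^(d_q) mod q: c ≡ 7 (mod 13), and 7^5 mod 13 = 11.
h = q_inv·(m₁ − m₂) mod p = 32·(18 − 11) mod 83 = 58.
m = m₂ + h·q = 11 + 58·13 = 765.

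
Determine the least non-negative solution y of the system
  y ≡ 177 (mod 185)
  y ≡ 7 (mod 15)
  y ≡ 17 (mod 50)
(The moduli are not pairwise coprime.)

2767

gcd(185, 15) = 5 and 5 | (7 − 177), so the pair is consistent; merging gives y ≡ 547 (mod 555), where 555 = lcm(185, 15).
gcd(555, 50) = 5 and 5 | (17 − 547), so the pair is consistent; merging gives y ≡ 2767 (mod 5550), where 5550 = lcm(555, 50).
The solution is unique modulo lcm(185, 15, 50) = 5550.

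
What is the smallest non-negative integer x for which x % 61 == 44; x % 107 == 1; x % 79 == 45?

From x ≡ 44 (mod 61) write x = 44 + 61t. Substituting into x ≡ 1 (mod 107) gives 61t ≡ 64 (mod 107), and since 61⁻¹ ≡ 100 (mod 107), t ≡ 87. Hence x ≡ 44 + 61·87 = 5351 (mod 6527).
From x ≡ 5351 (mod 6527) write x = 5351 + 6527t. Substituting into x ≡ 45 (mod 79) gives 6527t ≡ 66 (mod 79), and since 49⁻¹ ≡ 50 (mod 79), t ≡ 61. Hence x ≡ 5351 + 6527·61 = 403498 (mod 515633).

403498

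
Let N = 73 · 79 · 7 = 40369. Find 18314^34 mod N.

Mod 73: 18314 ≡ 64; 64^34 ≡ 64 (mod 73).
Mod 79: 18314 ≡ 65; 65^34 ≡ 10 (mod 79).
Mod 7: 18314 ≡ 2; by Fermat, exponent reduces to 34 mod 6 = 4; 2^4 ≡ 2 (mod 7).
Combine by CRT: x ≡ 64 (mod 73), x ≡ 10 (mod 79), x ≡ 2 (mod 7) ⇒ x ≡ 29556 (mod 40369).

29556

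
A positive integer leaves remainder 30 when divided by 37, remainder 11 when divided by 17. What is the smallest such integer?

Combine the congruences pairwise.
From n ≡ 30 (mod 37) write n = 30 + 37t. Substituting into n ≡ 11 (mod 17) gives 37t ≡ 15 (mod 17), and since 3⁻¹ ≡ 6 (mod 17), t ≡ 5. Hence n ≡ 30 + 37·5 = 215 (mod 629).

215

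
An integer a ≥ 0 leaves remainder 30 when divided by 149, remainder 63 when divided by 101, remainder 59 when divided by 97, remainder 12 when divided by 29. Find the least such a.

Combine the congruences pairwise.
From a ≡ 30 (mod 149) write a = 30 + 149t. Substituting into a ≡ 63 (mod 101) gives 149t ≡ 33 (mod 101), and since 48⁻¹ ≡ 40 (mod 101), t ≡ 7. Hence a ≡ 30 + 149·7 = 1073 (mod 15049).
From a ≡ 1073 (mod 15049) write a = 1073 + 15049t. Substituting into a ≡ 59 (mod 97) gives 15049t ≡ 53 (mod 97), and since 14⁻¹ ≡ 7 (mod 97), t ≡ 80. Hence a ≡ 1073 + 15049·80 = 1204993 (mod 1459753).
From a ≡ 1204993 (mod 1459753) write a = 1204993 + 1459753t. Substituting into a ≡ 12 (mod 29) gives 1459753t ≡ 27 (mod 29), and since 9⁻¹ ≡ 13 (mod 29), t ≡ 3. Hence a ≡ 1204993 + 1459753·3 = 5584252 (mod 42332837).

5584252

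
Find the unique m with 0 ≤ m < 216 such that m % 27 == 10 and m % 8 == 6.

From m ≡ 10 (mod 27) write m = 10 + 27t. Substituting into m ≡ 6 (mod 8) gives 27t ≡ 4 (mod 8), and since 3⁻¹ ≡ 3 (mod 8), t ≡ 4. Hence m ≡ 10 + 27·4 = 118 (mod 216).

118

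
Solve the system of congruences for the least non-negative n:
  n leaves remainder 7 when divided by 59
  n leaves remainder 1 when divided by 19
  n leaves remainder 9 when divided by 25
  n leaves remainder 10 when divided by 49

The moduli are pairwise coprime; M = 59·19·25·49 = 1373225.
M/59 = 23275; 23275 ≡ 29 (mod 59); 29·57 ≡ 1, so inverse 57.
M/19 = 72275; 72275 ≡ 18 (mod 19); 18·18 ≡ 1, so inverse 18.
M/25 = 54929; 54929 ≡ 4 (mod 25); 4·19 ≡ 1, so inverse 19.
M/49 = 28025; 28025 ≡ 46 (mod 49); 46·16 ≡ 1, so inverse 16.
n ≡ 7·23275·57 + 1·72275·18 + 9·54929·19 + 10·28025·16 = 24464534.
24464534 mod 1373225 = 1119709.

1119709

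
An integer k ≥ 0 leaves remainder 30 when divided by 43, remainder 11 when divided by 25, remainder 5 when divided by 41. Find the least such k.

From k ≡ 30 (mod 43) write k = 30 + 43t. Substituting into k ≡ 11 (mod 25) gives 43t ≡ 6 (mod 25), and since 18⁻¹ ≡ 7 (mod 25), t ≡ 17. Hence k ≡ 30 + 43·17 = 761 (mod 1075).
From k ≡ 761 (mod 1075) write k = 761 + 1075t. Substituting into k ≡ 5 (mod 41) gives 1075t ≡ 23 (mod 41), and since 9⁻¹ ≡ 32 (mod 41), t ≡ 39. Hence k ≡ 761 + 1075·39 = 42686 (mod 44075).

42686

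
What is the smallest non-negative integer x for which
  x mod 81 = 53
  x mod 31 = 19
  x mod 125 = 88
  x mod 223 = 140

1801088

The moduli are pairwise coprime; N = 81·31·125·223 = 69994125.
N/81 = 864125; 864125 ≡ 17 (mod 81); 17·62 ≡ 1, so inverse 62.
N/31 = 2257875; 2257875 ≡ 21 (mod 31); 21·3 ≡ 1, so inverse 3.
N/125 = 559953; 559953 ≡ 78 (mod 125); 78·117 ≡ 1, so inverse 117.
N/223 = 313875; 313875 ≡ 114 (mod 223); 114·45 ≡ 1, so inverse 45.
x ≡ 53·864125·62 + 19·2257875·3 + 88·559953·117 + 140·313875·45 = 10710902213.
10710902213 mod 69994125 = 1801088.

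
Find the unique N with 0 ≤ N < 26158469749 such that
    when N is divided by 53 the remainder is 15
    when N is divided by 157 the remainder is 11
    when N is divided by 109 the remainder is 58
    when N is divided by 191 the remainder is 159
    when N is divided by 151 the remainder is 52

8910684004

The moduli are pairwise coprime; M = 53·157·109·191·151 = 26158469749.
M/53 = 493556033; 493556033 ≡ 52 (mod 53); 52·52 ≡ 1, so inverse 52.
M/157 = 166614457; 166614457 ≡ 91 (mod 157); 91·88 ≡ 1, so inverse 88.
M/109 = 239985961; 239985961 ≡ 7 (mod 109); 7·78 ≡ 1, so inverse 78.
M/191 = 136955339; 136955339 ≡ 126 (mod 191); 126·47 ≡ 1, so inverse 47.
M/151 = 173234899; 173234899 ≡ 149 (mod 151); 149·75 ≡ 1, so inverse 75.
N ≡ 15·493556033·52 + 11·166614457·88 + 58·239985961·78 + 159·136955339·47 + 52·173234899·75 = 3331036342127.
3331036342127 mod 26158469749 = 8910684004.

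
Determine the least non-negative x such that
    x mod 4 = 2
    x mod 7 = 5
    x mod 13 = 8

The moduli are pairwise coprime; N = 4·7·13 = 364.
N/4 = 91; 91 ≡ 3 (mod 4); 3·3 ≡ 1, so inverse 3.
N/7 = 52; 52 ≡ 3 (mod 7); 3·5 ≡ 1, so inverse 5.
N/13 = 28; 28 ≡ 2 (mod 13); 2·7 ≡ 1, so inverse 7.
x ≡ 2·91·3 + 5·52·5 + 8·28·7 = 3414.
3414 mod 364 = 138.

138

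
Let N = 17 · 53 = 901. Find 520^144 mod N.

Mod 17: 520 ≡ 10; since 16 | 144, by Fermat 10^144 ≡ 1 (mod 17).
Mod 53: 520 ≡ 43; by Fermat, exponent reduces to 144 mod 52 = 40; 43^40 ≡ 10 (mod 53).
Combine by CRT: x ≡ 1 (mod 17), x ≡ 10 (mod 53) ⇒ x ≡ 222 (mod 901).

222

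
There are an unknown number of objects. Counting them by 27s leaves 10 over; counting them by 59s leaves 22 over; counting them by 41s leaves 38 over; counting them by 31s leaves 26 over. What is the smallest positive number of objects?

1207693

The moduli are pairwise coprime; M = 27·59·41·31 = 2024703.
M/27 = 74989; 74989 ≡ 10 (mod 27); 10·19 ≡ 1, so inverse 19.
M/59 = 34317; 34317 ≡ 38 (mod 59); 38·14 ≡ 1, so inverse 14.
M/41 = 49383; 49383 ≡ 19 (mod 41); 19·13 ≡ 1, so inverse 13.
M/31 = 65313; 65313 ≡ 27 (mod 31); 27·23 ≡ 1, so inverse 23.
N ≡ 10·74989·19 + 22·34317·14 + 38·49383·13 + 26·65313·23 = 88269922.
88269922 mod 2024703 = 1207693.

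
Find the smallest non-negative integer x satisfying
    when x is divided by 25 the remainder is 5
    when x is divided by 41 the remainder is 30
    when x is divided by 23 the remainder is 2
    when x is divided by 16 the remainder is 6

The moduli are pairwise coprime; N = 25·41·23·16 = 377200.
N/25 = 15088; 15088 ≡ 13 (mod 25); 13·2 ≡ 1, so inverse 2.
N/41 = 9200; 9200 ≡ 16 (mod 41); 16·18 ≡ 1, so inverse 18.
N/23 = 16400; 16400 ≡ 1 (mod 23), inverse 1.
N/16 = 23575; 23575 ≡ 7 (mod 16); 7·7 ≡ 1, so inverse 7.
x ≡ 5·15088·2 + 30·9200·18 + 2·16400·1 + 6·23575·7 = 6141830.
6141830 mod 377200 = 106630.

106630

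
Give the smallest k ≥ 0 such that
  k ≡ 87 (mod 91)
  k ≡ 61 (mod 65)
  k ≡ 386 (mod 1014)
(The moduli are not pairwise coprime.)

5456

gcd(91, 65) = 13 and 13 | (61 − 87), so the pair is consistent; merging gives k ≡ 451 (mod 455), where 455 = lcm(91, 65).
gcd(455, 1014) = 13 and 13 | (386 − 451), so the pair is consistent; merging gives k ≡ 5456 (mod 35490), where 35490 = lcm(455, 1014).
The solution is unique modulo lcm(91, 65, 1014) = 35490.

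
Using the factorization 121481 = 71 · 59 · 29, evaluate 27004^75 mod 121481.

78003

Mod 71: 27004 ≡ 24; by Fermat, exponent reduces to 75 mod 70 = 5; 24^5 ≡ 45 (mod 71).
Mod 59: 27004 ≡ 41; by Fermat, exponent reduces to 75 mod 58 = 17; 41^17 ≡ 5 (mod 59).
Mod 29: 27004 ≡ 5; by Fermat, exponent reduces to 75 mod 28 = 19; 5^19 ≡ 22 (mod 29).
Combine by CRT: x ≡ 45 (mod 71), x ≡ 5 (mod 59), x ≡ 22 (mod 29) ⇒ x ≡ 78003 (mod 121481).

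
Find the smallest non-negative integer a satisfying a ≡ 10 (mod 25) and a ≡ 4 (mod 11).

From a ≡ 10 (mod 25) write a = 10 + 25t. Substituting into a ≡ 4 (mod 11) gives 25t ≡ 5 (mod 11), and since 3⁻¹ ≡ 4 (mod 11), t ≡ 9. Hence a ≡ 10 + 25·9 = 235 (mod 275).

235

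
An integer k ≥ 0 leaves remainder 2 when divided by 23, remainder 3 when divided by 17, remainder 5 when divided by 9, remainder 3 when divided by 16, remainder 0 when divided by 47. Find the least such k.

From k ≡ 2 (mod 23) write k = 2 + 23t. Substituting into k ≡ 3 (mod 17) gives 23t ≡ 1 (mod 17), and since 6⁻¹ ≡ 3 (mod 17), t ≡ 3. Hence k ≡ 2 + 23·3 = 71 (mod 391).
From k ≡ 71 (mod 391) write k = 71 + 391t. Substituting into k ≡ 5 (mod 9) gives 391t ≡ 6 (mod 9), and since 4⁻¹ ≡ 7 (mod 9), t ≡ 6. Hence k ≡ 71 + 391·6 = 2417 (mod 3519).
From k ≡ 2417 (mod 3519) write k = 2417 + 3519t. Substituting into k ≡ 3 (mod 16) gives 3519t ≡ 2 (mod 16), and since 15⁻¹ ≡ 15 (mod 16), t ≡ 14. Hence k ≡ 2417 + 3519·14 = 51683 (mod 56304).
From k ≡ 51683 (mod 56304) write k = 51683 + 56304t. Substituting into k ≡ 0 (mod 47) gives 56304t ≡ 17 (mod 47), and since 45⁻¹ ≡ 23 (mod 47), t ≡ 15. Hence k ≡ 51683 + 56304·15 = 896243 (mod 2646288).

896243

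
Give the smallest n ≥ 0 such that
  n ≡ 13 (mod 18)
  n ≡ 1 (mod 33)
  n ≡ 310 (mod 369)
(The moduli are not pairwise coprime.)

3631

Combine the congruences pairwise.
gcd(18, 33) = 3 and 3 | (1 − 13), so the pair is consistent; merging gives n ≡ 67 (mod 198), where 198 = lcm(18, 33).
gcd(198, 369) = 9 and 9 | (310 − 67), so the pair is consistent; merging gives n ≡ 3631 (mod 8118), where 8118 = lcm(198, 369).
The solution is unique modulo lcm(18, 33, 369) = 8118.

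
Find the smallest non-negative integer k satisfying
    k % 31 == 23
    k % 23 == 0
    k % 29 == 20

The moduli are pairwise coprime; N = 31·23·29 = 20677.
N/31 = 667; 667 ≡ 16 (mod 31); 16·2 ≡ 1, so inverse 2.
N/23 = 899; 899 ≡ 2 (mod 23); 2·12 ≡ 1, so inverse 12.
N/29 = 713; 713 ≡ 17 (mod 29); 17·12 ≡ 1, so inverse 12.
k ≡ 23·667·2 + 0·899·12 + 20·713·12 = 201802.
201802 mod 20677 = 15709.

15709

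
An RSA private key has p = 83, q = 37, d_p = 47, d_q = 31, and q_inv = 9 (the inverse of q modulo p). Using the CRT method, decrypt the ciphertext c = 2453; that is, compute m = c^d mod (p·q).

1380

m₁ = c^(d_p) mod p: c ≡ 46 (mod 83), and 46^47 mod 83 = 52.
m₂ = c^(d_q) mod q: c ≡ 11 (mod 37), and 11^31 mod 37 = 11.
h = q_inv·(m₁ − m₂) mod p = 9·(52 − 11) mod 83 = 37.
m = m₂ + h·q = 11 + 37·37 = 1380.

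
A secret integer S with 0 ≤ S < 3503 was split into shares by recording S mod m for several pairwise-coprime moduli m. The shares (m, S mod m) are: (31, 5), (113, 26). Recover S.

From S ≡ 5 (mod 31) write S = 5 + 31t. Substituting into S ≡ 26 (mod 113) gives 31t ≡ 21 (mod 113), and since 31⁻¹ ≡ 62 (mod 113), t ≡ 59. Hence S ≡ 5 + 31·59 = 1834 (mod 3503).

1834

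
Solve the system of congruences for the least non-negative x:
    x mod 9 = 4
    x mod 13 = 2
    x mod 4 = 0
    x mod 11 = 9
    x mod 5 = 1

11416

From x ≡ 4 (mod 9) write x = 4 + 9t. Substituting into x ≡ 2 (mod 13) gives 9t ≡ 11 (mod 13), and since 9⁻¹ ≡ 3 (mod 13), t ≡ 7. Hence x ≡ 4 + 9·7 = 67 (mod 117).
From x ≡ 67 (mod 117) write x = 67 + 117t. Substituting into x ≡ 0 (mod 4) gives 117t ≡ 1 (mod 4), and since 1⁻¹ ≡ 1 (mod 4), t ≡ 1. Hence x ≡ 67 + 117·1 = 184 (mod 468).
From x ≡ 184 (mod 468) write x = 184 + 468t. Substituting into x ≡ 9 (mod 11) gives 468t ≡ 1 (mod 11), and since 6⁻¹ ≡ 2 (mod 11), t ≡ 2. Hence x ≡ 184 + 468·2 = 1120 (mod 5148).
From x ≡ 1120 (mod 5148) write x = 1120 + 5148t. Substituting into x ≡ 1 (mod 5) gives 5148t ≡ 1 (mod 5), and since 3⁻¹ ≡ 2 (mod 5), t ≡ 2. Hence x ≡ 1120 + 5148·2 = 11416 (mod 25740).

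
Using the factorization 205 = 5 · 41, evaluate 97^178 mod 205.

Mod 5: 97 ≡ 2; by Fermat, exponent reduces to 178 mod 4 = 2; 2^2 ≡ 4 (mod 5).
Mod 41: 97 ≡ 15; by Fermat, exponent reduces to 178 mod 40 = 18; 15^18 ≡ 2 (mod 41).
Combine by CRT: x ≡ 4 (mod 5), x ≡ 2 (mod 41) ⇒ x ≡ 84 (mod 205).

84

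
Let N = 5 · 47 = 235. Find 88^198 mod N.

204

Mod 5: 88 ≡ 3; by Fermat, exponent reduces to 198 mod 4 = 2; 3^2 ≡ 4 (mod 5).
Mod 47: 88 ≡ 41; by Fermat, exponent reduces to 198 mod 46 = 14; 41^14 ≡ 16 (mod 47).
Combine by CRT: x ≡ 4 (mod 5), x ≡ 16 (mod 47) ⇒ x ≡ 204 (mod 235).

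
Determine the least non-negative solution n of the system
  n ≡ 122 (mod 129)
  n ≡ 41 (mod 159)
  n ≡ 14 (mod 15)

gcd(129, 159) = 3 and 3 | (41 − 122), so the pair is consistent; merging gives n ≡ 1154 (mod 6837), where 6837 = lcm(129, 159).
gcd(6837, 15) = 3 and 3 | (14 − 1154), so the pair is consistent; merging gives n ≡ 1154 (mod 34185), where 34185 = lcm(6837, 15).
The solution is unique modulo lcm(129, 159, 15) = 34185.

1154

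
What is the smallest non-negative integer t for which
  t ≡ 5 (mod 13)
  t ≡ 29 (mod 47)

499

From t ≡ 5 (mod 13) write t = 5 + 13s. Substituting into t ≡ 29 (mod 47) gives 13s ≡ 24 (mod 47), and since 13⁻¹ ≡ 29 (mod 47), s ≡ 38. Hence t ≡ 5 + 13·38 = 499 (mod 611).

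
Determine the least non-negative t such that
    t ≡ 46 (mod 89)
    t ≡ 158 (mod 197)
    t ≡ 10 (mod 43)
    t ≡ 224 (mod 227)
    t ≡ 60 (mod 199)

14253358145

The moduli are pairwise coprime; N = 89·197·43·227·199 = 34056782987.
N/89 = 382660483; 382660483 ≡ 88 (mod 89); 88·88 ≡ 1, so inverse 88.
N/197 = 172877071; 172877071 ≡ 115 (mod 197); 115·12 ≡ 1, so inverse 12.
N/43 = 792018209; 792018209 ≡ 5 (mod 43); 5·26 ≡ 1, so inverse 26.
N/227 = 150029881; 150029881 ≡ 133 (mod 227); 133·99 ≡ 1, so inverse 99.
N/199 = 171139613; 171139613 ≡ 11 (mod 199); 11·181 ≡ 1, so inverse 181.
t ≡ 46·382660483·88 + 158·172877071·12 + 10·792018209·26 + 224·150029881·99 + 60·171139613·181 = 7268348134376.
7268348134376 mod 34056782987 = 14253358145.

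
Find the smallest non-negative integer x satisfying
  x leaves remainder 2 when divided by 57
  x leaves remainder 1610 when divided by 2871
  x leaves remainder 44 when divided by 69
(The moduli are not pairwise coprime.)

366227

gcd(57, 2871) = 3 and 3 | (1610 − 2), so the pair is consistent; merging gives x ≡ 38933 (mod 54549), where 54549 = lcm(57, 2871).
gcd(54549, 69) = 3 and 3 | (44 − 38933), so the pair is consistent; merging gives x ≡ 366227 (mod 1254627), where 1254627 = lcm(54549, 69).
The solution is unique modulo lcm(57, 2871, 69) = 1254627.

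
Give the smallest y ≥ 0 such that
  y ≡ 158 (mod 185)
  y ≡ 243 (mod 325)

Combine the congruences pairwise.
gcd(185, 325) = 5 and 5 | (243 − 158), so the pair is consistent; merging gives y ≡ 2193 (mod 12025), where 12025 = lcm(185, 325).
The solution is unique modulo lcm(185, 325) = 12025.

2193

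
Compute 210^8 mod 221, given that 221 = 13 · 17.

Mod 13: 210 ≡ 2; 2^8 ≡ 9 (mod 13).
Mod 17: 210 ≡ 6; 6^8 ≡ 16 (mod 17).
Combine by CRT: x ≡ 9 (mod 13), x ≡ 16 (mod 17) ⇒ x ≡ 152 (mod 221).

152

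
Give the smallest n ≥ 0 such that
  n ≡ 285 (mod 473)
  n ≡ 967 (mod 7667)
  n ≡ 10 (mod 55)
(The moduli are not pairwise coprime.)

1450030

gcd(473, 7667) = 11 and 11 | (967 − 285), so the pair is consistent; merging gives n ≡ 131306 (mod 329681), where 329681 = lcm(473, 7667).
gcd(329681, 55) = 11 and 11 | (10 − 131306), so the pair is consistent; merging gives n ≡ 1450030 (mod 1648405), where 1648405 = lcm(329681, 55).
The solution is unique modulo lcm(473, 7667, 55) = 1648405.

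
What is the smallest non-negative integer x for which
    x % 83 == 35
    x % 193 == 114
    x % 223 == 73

191184

The moduli are pairwise coprime; N = 83·193·223 = 3572237.
N/83 = 43039; 43039 ≡ 45 (mod 83); 45·24 ≡ 1, so inverse 24.
N/193 = 18509; 18509 ≡ 174 (mod 193); 174·132 ≡ 1, so inverse 132.
N/223 = 16019; 16019 ≡ 186 (mod 223); 186·6 ≡ 1, so inverse 6.
x ≡ 35·43039·24 + 114·18509·132 + 73·16019·6 = 321692514.
321692514 mod 3572237 = 191184.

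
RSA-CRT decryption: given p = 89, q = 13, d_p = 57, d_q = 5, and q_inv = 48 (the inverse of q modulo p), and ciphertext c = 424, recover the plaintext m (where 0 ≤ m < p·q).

47

m₁ = c^(d_p) mod p: c ≡ 68 (mod 89), and 68^57 mod 89 = 47.
m₂ = c^(d_q) mod q: c ≡ 8 (mod 13), and 8^5 mod 13 = 8.
h = q_inv·(m₁ − m₂) mod p = 48·(47 − 8) mod 89 = 3.
m = m₂ + h·q = 8 + 3·13 = 47.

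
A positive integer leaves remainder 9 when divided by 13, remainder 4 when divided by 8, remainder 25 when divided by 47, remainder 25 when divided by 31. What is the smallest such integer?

109300

The moduli are pairwise coprime; M = 13·8·47·31 = 151528.
M/13 = 11656; 11656 ≡ 8 (mod 13); 8·5 ≡ 1, so inverse 5.
M/8 = 18941; 18941 ≡ 5 (mod 8); 5·5 ≡ 1, so inverse 5.
M/47 = 3224; 3224 ≡ 28 (mod 47); 28·42 ≡ 1, so inverse 42.
M/31 = 4888; 4888 ≡ 21 (mod 31); 21·3 ≡ 1, so inverse 3.
n ≡ 9·11656·5 + 4·18941·5 + 25·3224·42 + 25·4888·3 = 4655140.
4655140 mod 151528 = 109300.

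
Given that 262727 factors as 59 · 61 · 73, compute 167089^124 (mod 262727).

66730

Mod 59: 167089 ≡ 1; by Fermat, exponent reduces to 124 mod 58 = 8; 1^8 ≡ 1 (mod 59).
Mod 61: 167089 ≡ 10; by Fermat, exponent reduces to 124 mod 60 = 4; 10^4 ≡ 57 (mod 61).
Mod 73: 167089 ≡ 65; by Fermat, exponent reduces to 124 mod 72 = 52; 65^52 ≡ 8 (mod 73).
Combine by CRT: x ≡ 1 (mod 59), x ≡ 57 (mod 61), x ≡ 8 (mod 73) ⇒ x ≡ 66730 (mod 262727).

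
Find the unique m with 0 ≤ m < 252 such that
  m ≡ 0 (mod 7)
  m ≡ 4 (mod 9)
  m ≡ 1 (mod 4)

49

The moduli are pairwise coprime; N = 7·9·4 = 252.
N/7 = 36; 36 ≡ 1 (mod 7), inverse 1.
N/9 = 28; 28 ≡ 1 (mod 9), inverse 1.
N/4 = 63; 63 ≡ 3 (mod 4); 3·3 ≡ 1, so inverse 3.
m ≡ 0·36·1 + 4·28·1 + 1·63·3 = 301.
301 mod 252 = 49.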